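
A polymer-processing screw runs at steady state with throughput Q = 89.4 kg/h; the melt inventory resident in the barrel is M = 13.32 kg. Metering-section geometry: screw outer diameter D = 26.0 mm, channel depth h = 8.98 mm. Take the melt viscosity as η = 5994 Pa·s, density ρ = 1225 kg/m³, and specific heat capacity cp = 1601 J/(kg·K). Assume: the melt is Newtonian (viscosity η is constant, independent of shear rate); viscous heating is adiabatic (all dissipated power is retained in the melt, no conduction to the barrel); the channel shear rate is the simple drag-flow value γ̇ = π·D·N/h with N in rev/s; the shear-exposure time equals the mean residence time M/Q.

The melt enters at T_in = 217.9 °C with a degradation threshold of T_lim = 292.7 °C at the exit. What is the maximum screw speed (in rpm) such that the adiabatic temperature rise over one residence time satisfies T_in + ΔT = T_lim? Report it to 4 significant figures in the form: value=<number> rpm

value=44.56 rpm

Q_s = Q / 3600 = 89.4 / 3600 = 0.0248333 kg/s
Mean residence time: t_res = M/Q_s = 13.32 kg / 0.0248333 kg/s = 536.376 s
D = 26.0 mm = 0.026 m;  h = 8.98 mm = 0.00898 m
ΔT_a = T_lim − T_in = 292.7 °C − 217.9 °C = 74.8 K
Invert ΔT = ηγ̇²t_res/(ρcp) for γ̇: γ̇_max² = ΔT_a ρ cp / (η t_res) = 74.8·1225·1601 / (5994·536.376) = 45.6292 s⁻²
γ̇_max = √45.6292 = 6.75494 s⁻¹
Solve γ̇ = πDN/h for N: N_max = γ̇_max·h/(π·D) = 6.75494 × 0.00898 / (π × 0.026) = 0.742634 rev/s = 44.558 rpm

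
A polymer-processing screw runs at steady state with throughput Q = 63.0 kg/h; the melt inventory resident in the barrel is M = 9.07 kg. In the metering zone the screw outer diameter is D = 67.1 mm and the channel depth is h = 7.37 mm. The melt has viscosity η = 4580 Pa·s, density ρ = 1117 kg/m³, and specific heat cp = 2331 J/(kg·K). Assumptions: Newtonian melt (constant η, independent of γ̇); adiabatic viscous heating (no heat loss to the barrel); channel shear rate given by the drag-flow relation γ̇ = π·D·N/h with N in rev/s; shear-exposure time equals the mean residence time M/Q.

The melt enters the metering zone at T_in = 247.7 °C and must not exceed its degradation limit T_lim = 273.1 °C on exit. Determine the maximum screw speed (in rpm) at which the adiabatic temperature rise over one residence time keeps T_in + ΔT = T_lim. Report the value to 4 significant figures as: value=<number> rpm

value=11.07 rpm

Convert throughput: Q = 63.0 kg/h = 63.0/3600 = 0.0175 kg/s
t_res = M / Q_s = 9.07 / 0.0175 = 518.286 s
Geometry in SI: D = 67.1 mm → 0.0671 m, h = 7.37 mm → 0.00737 m
ΔT_a = T_lim − T_in = 273.1 − 247.7 = 25.4 K
γ̇_max² = ΔT_a·ρ·cp/(η·t_res) = 25.4·1117·2331/(4580·518.286) = 27.8609 s⁻²
γ̇_max = sqrt(27.8609) = 5.27834 s⁻¹
N_max = γ̇_max h / (πD) = 5.27834·0.00737/(π·0.0671) = 0.184541 rev/s → ×60 = 11.0724 rpm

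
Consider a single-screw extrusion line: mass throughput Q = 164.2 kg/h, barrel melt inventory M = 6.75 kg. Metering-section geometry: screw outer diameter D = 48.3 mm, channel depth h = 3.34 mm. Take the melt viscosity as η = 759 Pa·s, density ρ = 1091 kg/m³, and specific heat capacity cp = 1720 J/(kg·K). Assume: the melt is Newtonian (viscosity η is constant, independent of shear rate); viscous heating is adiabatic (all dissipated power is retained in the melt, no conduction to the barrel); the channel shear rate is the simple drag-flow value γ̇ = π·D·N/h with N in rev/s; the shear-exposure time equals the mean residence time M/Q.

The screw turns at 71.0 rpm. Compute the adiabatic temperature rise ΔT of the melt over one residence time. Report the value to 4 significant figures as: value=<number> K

Convert throughput: Q = 164.2 kg/h = 164.2/3600 = 0.0456111 kg/s
t_res = M / Q_s = 6.75 / 0.0456111 = 147.99 s
Convert to SI: D = 0.0483 m, h = 0.00334 m, N = 71.0/60 = 1.18333 rev/s
Shear rate: γ̇ = πDN/h = π·0.0483·1.18333/0.00334 = 53.7598 s⁻¹
Adiabatic rise: ΔT = η γ̇² t_res / (ρ cp) = 759·(53.7598)²·147.99 / (1091·1720) = 172.996 K

value=173.0 K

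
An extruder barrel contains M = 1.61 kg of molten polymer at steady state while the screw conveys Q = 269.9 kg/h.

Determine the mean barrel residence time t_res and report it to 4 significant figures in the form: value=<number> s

value=21.47 s

Throughput in SI: Q_s = 269.9 kg/h ÷ 3600 s/h = 0.0749722 kg/s
t_res = M / Q_s = 1.61 / 0.0749722 = 21.4746 s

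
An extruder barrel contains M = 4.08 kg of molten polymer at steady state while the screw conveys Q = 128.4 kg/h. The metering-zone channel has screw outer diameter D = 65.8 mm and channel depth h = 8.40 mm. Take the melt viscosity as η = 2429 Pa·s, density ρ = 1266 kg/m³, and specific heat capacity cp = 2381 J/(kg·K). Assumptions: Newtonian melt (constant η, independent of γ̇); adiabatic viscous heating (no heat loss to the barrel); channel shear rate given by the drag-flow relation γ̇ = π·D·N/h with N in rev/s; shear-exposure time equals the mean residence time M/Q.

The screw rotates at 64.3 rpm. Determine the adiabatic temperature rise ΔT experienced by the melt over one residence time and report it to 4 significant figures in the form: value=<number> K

value=64.11 K

Convert throughput: Q = 128.4 kg/h = 128.4/3600 = 0.0356667 kg/s
t_res = M / Q_s = 4.08 ÷ 0.0356667 = 114.393 s
D = 65.8 mm = 0.0658 m;  h = 8.40 mm = 0.0084 m;  N = 64.3 rpm / 60 = 1.07167 rev/s
Shear rate: γ̇ = πDN/h = π·0.0658·1.07167/0.0084 = 26.3728 s⁻¹
Adiabatic rise: ΔT = η γ̇² t_res / (ρ cp) = 2429·(26.3728)²·114.393 / (1266·2381) = 64.1128 K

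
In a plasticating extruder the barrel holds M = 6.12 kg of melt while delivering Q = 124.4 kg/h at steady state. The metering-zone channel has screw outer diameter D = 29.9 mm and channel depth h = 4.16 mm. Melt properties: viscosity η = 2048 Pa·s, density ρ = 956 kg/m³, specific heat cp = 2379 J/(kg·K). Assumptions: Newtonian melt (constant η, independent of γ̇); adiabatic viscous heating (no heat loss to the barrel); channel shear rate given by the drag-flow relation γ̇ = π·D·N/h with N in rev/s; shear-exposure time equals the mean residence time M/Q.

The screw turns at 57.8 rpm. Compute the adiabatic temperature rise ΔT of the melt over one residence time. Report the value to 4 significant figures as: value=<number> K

Q_s = Q / 3600 = 124.4 / 3600 = 0.0345556 kg/s
Mean residence time: t_res = M/Q_s = 6.12 kg / 0.0345556 kg/s = 177.106 s
D = 29.9 mm = 0.0299 m;  h = 4.16 mm = 0.00416 m;  N = 57.8 rpm / 60 = 0.963333 rev/s
γ̇ = π D N / h = (π)(0.0299)(0.963333) / 0.00416 = 21.7523 s⁻¹
ΔT = η·γ̇²·t_res / (ρ·cp) = 2048 · (21.7523)² · 177.106 / (956 · 2379) = 75.4605 K

value=75.46 K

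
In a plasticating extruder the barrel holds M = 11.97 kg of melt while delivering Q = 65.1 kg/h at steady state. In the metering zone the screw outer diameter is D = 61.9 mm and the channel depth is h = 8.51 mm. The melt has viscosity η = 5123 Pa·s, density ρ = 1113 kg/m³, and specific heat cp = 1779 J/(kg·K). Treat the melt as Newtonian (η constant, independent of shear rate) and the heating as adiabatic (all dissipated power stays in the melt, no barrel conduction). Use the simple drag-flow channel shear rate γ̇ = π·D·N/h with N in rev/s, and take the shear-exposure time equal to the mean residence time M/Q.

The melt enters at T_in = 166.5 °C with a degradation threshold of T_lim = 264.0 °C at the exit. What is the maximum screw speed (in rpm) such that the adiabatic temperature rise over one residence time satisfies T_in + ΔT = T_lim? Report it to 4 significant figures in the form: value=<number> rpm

value=19.81 rpm

Throughput in SI: Q_s = 65.1 kg/h ÷ 3600 s/h = 0.0180833 kg/s
t_res = M / Q_s = 11.97 ÷ 0.0180833 = 661.935 s
D = 61.9 mm = 0.0619 m;  h = 8.51 mm = 0.00851 m
ΔT_a = T_lim − T_in = 264.0 °C − 166.5 °C = 97.5 K
γ̇_max² = ΔT_a·ρ·cp / (η·t_res) = [97.5 × 1113 × 1779] / [5123 × 661.935] = 56.9293 s⁻²
Take the square root: γ̇_max = √(56.9293) = 7.54515 s⁻¹
Solve γ̇ = πDN/h for N: N_max = γ̇_max·h/(π·D) = 7.54515 × 0.00851 / (π × 0.0619) = 0.330185 rev/s = 19.8111 rpm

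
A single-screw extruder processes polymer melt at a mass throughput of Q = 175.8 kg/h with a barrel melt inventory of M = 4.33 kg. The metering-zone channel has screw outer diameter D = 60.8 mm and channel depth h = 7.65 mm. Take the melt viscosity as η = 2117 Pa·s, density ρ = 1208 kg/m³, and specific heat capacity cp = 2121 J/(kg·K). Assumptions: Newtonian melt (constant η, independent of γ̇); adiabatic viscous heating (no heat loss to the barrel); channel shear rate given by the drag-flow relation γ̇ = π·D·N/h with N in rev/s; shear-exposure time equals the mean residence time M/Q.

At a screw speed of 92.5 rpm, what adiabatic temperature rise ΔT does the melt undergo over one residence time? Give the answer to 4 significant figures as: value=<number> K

value=108.6 K

Throughput in SI: Q_s = 175.8 kg/h ÷ 3600 s/h = 0.0488333 kg/s
t_res = M / Q_s = 4.33 ÷ 0.0488333 = 88.6689 s
Geometry in metres: D = 60.8 mm → 0.0608 m, h = 7.65 mm → 0.00765 m; screw speed N = 92.5 rpm = 1.54167 rev/s
γ̇ = π D N / h = (π)(0.0608)(1.54167) / 0.00765 = 38.4931 s⁻¹
ΔT = η·γ̇²·t_res/(ρ·cp) = [2117 × 38.4931² × 88.6689] / [1208 × 2121] = 108.555 K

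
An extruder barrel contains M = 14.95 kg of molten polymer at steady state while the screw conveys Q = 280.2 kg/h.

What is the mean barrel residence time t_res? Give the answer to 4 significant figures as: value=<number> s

value=192.1 s

Throughput in SI: Q_s = 280.2 kg/h ÷ 3600 s/h = 0.0778333 kg/s
t_res = M / Q_s = 14.95 ÷ 0.0778333 = 192.077 s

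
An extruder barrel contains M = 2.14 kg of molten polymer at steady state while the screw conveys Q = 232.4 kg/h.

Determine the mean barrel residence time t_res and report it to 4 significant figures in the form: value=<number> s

Q_s = Q / 3600 = 232.4 / 3600 = 0.0645556 kg/s
t_res = M / Q_s = 2.14 ÷ 0.0645556 = 33.1497 s

value=33.15 s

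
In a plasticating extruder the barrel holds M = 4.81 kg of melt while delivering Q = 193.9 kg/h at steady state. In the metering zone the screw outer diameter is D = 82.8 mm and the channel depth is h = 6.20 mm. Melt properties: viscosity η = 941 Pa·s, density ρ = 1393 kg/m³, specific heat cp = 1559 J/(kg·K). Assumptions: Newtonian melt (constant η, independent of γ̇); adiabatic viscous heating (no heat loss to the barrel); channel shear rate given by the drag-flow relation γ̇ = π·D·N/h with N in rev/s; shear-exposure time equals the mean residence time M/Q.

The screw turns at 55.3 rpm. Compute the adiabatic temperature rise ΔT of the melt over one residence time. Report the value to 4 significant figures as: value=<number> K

value=57.86 K

Throughput in SI: Q_s = 193.9 kg/h ÷ 3600 s/h = 0.0538611 kg/s
t_res = M / Q_s = 4.81 / 0.0538611 = 89.3038 s
Geometry in metres: D = 82.8 mm → 0.0828 m, h = 6.20 mm → 0.0062 m; screw speed N = 55.3 rpm = 0.921667 rev/s
γ̇ = π·D·N / h = π · 0.0828 · 0.921667 / 0.0062 = 38.669 s⁻¹
Adiabatic rise: ΔT = η γ̇² t_res / (ρ cp) = 941·(38.669)²·89.3038 / (1393·1559) = 57.8611 K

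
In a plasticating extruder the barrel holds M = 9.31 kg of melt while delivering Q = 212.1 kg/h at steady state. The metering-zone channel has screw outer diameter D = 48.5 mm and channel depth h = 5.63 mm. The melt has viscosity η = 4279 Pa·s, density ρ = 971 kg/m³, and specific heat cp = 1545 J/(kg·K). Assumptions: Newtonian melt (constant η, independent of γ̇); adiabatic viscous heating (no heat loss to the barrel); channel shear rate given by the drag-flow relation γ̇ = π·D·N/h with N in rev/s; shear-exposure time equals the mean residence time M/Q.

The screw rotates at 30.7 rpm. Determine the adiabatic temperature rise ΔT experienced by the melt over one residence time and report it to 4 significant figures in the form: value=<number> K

Convert throughput: Q = 212.1 kg/h = 212.1/3600 = 0.0589167 kg/s
Mean residence time: t_res = M/Q_s = 9.31 kg / 0.0589167 kg/s = 158.02 s
Geometry in metres: D = 48.5 mm → 0.0485 m, h = 5.63 mm → 0.00563 m; screw speed N = 30.7 rpm = 0.511667 rev/s
Shear rate: γ̇ = πDN/h = π·0.0485·0.511667/0.00563 = 13.8475 s⁻¹
Adiabatic rise: ΔT = η γ̇² t_res / (ρ cp) = 4279·(13.8475)²·158.02 / (971·1545) = 86.4265 K

value=86.43 K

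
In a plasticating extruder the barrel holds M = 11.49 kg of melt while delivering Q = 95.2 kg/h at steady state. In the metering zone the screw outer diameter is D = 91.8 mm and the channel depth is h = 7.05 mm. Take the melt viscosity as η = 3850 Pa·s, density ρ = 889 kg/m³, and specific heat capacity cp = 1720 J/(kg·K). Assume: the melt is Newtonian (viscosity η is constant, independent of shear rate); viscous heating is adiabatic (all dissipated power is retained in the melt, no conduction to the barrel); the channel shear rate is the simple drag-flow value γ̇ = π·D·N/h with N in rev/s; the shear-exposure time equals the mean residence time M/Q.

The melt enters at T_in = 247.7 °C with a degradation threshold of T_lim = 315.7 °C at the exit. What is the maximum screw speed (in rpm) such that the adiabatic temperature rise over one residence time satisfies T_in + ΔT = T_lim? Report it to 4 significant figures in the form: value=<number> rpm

Q_s = Q / 3600 = 95.2 / 3600 = 0.0264444 kg/s
t_res = M / Q_s = 11.49 ÷ 0.0264444 = 434.496 s
Convert to metres: D = 0.0918 m, h = 0.00705 m
ΔT_a = T_lim − T_in = 315.7 − 247.7 = 68 K
Invert ΔT = ηγ̇²t_res/(ρcp) for γ̇: γ̇_max² = ΔT_a ρ cp / (η t_res) = 68·889·1720 / (3850·434.496) = 62.1574 s⁻²
γ̇_max = sqrt(62.1574) = 7.884 s⁻¹
N_max = γ̇_max·h / (π·D) = 7.884 · 0.00705 / (π · 0.0918) = 0.192727 rev/s = 11.5636 rpm

value=11.56 rpm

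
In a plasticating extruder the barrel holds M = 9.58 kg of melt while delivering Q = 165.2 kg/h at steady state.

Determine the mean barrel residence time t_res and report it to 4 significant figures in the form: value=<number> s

Convert throughput: Q = 165.2 kg/h = 165.2/3600 = 0.0458889 kg/s
t_res = M / Q_s = 9.58 ÷ 0.0458889 = 208.765 s

value=208.8 s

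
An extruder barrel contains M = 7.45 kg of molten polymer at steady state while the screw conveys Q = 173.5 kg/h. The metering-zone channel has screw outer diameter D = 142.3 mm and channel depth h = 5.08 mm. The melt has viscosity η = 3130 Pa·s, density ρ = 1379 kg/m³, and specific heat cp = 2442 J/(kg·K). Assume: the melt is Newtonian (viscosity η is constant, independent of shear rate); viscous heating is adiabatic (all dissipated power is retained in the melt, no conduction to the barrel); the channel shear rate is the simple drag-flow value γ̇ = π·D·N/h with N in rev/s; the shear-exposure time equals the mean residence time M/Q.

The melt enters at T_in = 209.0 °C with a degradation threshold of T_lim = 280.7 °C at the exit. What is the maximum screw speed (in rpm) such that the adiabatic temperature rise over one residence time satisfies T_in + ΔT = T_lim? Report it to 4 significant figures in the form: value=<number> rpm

Convert throughput: Q = 173.5 kg/h = 173.5/3600 = 0.0481944 kg/s
Mean residence time: t_res = M/Q_s = 7.45 kg / 0.0481944 kg/s = 154.582 s
Geometry in SI: D = 142.3 mm → 0.1423 m, h = 5.08 mm → 0.00508 m
ΔT_a = T_lim − T_in = 280.7 °C − 209.0 °C = 71.7 K
Invert ΔT = ηγ̇²t_res/(ρcp) for γ̇: γ̇_max² = ΔT_a ρ cp / (η t_res) = 71.7·1379·2442 / (3130·154.582) = 499.029 s⁻²
Take the square root: γ̇_max = √(499.029) = 22.3389 s⁻¹
Solve γ̇ = πDN/h for N: N_max = γ̇_max·h/(π·D) = 22.3389 × 0.00508 / (π × 0.1423) = 0.253847 rev/s = 15.2308 rpm

value=15.23 rpm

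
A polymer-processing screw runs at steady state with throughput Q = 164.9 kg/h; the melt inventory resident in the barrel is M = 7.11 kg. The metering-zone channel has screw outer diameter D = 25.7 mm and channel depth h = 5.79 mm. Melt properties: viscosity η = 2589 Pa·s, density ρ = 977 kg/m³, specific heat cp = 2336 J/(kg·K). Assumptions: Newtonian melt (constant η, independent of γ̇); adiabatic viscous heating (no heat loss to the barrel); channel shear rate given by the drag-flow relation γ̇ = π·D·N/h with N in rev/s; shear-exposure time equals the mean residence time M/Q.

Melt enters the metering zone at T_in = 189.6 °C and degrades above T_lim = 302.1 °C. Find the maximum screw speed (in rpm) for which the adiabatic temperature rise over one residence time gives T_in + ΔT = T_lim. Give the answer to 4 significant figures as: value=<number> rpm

value=108.8 rpm

Throughput in SI: Q_s = 164.9 kg/h ÷ 3600 s/h = 0.0458056 kg/s
Mean residence time: t_res = M/Q_s = 7.11 kg / 0.0458056 kg/s = 155.221 s
Geometry in SI: D = 25.7 mm → 0.0257 m, h = 5.79 mm → 0.00579 m
ΔT_a = T_lim − T_in = 302.1 − 189.6 = 112.5 K
γ̇_max² = ΔT_a·ρ·cp/(η·t_res) = 112.5·977·2336/(2589·155.221) = 638.905 s⁻²
γ̇_max = √638.905 = 25.2766 s⁻¹
N_max = γ̇_max·h / (π·D) = 25.2766 · 0.00579 / (π · 0.0257) = 1.81265 rev/s = 108.759 rpm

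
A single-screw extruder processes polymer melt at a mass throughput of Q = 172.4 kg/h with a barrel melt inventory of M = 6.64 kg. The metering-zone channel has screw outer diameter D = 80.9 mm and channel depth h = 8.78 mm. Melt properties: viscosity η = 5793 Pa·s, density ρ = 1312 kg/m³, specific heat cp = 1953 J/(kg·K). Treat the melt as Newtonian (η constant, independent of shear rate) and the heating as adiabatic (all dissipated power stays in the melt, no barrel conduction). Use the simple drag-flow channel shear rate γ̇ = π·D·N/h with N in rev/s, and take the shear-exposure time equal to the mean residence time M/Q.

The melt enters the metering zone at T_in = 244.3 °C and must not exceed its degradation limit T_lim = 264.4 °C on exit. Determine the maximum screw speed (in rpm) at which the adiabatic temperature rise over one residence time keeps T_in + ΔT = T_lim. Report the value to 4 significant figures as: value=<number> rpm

value=16.60 rpm

Throughput in SI: Q_s = 172.4 kg/h ÷ 3600 s/h = 0.0478889 kg/s
t_res = M / Q_s = 6.64 ÷ 0.0478889 = 138.654 s
D = 80.9 mm = 0.0809 m;  h = 8.78 mm = 0.00878 m
ΔT_a = T_lim − T_in = 264.4 °C − 244.3 °C = 20.1 K
Invert ΔT = ηγ̇²t_res/(ρcp) for γ̇: γ̇_max² = ΔT_a ρ cp / (η t_res) = 20.1·1312·1953 / (5793·138.654) = 64.1203 s⁻²
γ̇_max = √64.1203 = 8.00751 s⁻¹
Solve γ̇ = πDN/h for N: N_max = γ̇_max·h/(π·D) = 8.00751 × 0.00878 / (π × 0.0809) = 0.276626 rev/s = 16.5976 rpm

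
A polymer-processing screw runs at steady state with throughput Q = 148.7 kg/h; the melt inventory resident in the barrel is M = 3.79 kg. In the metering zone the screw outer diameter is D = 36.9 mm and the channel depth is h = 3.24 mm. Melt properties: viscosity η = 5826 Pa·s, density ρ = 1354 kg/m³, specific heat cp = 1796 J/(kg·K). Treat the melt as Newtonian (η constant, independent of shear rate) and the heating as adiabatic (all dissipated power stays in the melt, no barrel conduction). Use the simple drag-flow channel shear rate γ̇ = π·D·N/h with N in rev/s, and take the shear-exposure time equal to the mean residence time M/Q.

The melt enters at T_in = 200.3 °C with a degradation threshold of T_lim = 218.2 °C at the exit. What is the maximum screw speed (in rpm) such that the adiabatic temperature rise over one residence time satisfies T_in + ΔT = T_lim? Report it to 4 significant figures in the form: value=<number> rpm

Convert throughput: Q = 148.7 kg/h = 148.7/3600 = 0.0413056 kg/s
t_res = M / Q_s = 3.79 ÷ 0.0413056 = 91.7552 s
Convert to metres: D = 0.0369 m, h = 0.00324 m
ΔT_a = T_lim − T_in = 218.2 °C − 200.3 °C = 17.9 K
γ̇_max² = ΔT_a·ρ·cp / (η·t_res) = [17.9 × 1354 × 1796] / [5826 × 91.7552] = 81.4286 s⁻²
γ̇_max = √81.4286 = 9.02378 s⁻¹
N_max = γ̇_max·h / (π·D) = 9.02378 · 0.00324 / (π · 0.0369) = 0.252207 rev/s = 15.1324 rpm

value=15.13 rpm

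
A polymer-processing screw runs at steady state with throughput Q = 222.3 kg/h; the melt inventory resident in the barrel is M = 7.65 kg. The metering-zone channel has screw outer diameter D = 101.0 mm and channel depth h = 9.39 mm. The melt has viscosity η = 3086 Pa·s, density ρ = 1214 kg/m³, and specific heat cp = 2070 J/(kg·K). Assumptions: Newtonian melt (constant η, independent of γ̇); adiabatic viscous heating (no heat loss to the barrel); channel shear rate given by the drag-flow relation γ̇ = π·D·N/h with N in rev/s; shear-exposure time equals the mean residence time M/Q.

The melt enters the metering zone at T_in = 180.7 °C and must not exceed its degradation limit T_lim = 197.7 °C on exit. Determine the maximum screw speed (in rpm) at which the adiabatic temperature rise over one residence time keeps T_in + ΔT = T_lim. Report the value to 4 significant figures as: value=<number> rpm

value=18.77 rpm

Throughput in SI: Q_s = 222.3 kg/h ÷ 3600 s/h = 0.06175 kg/s
Mean residence time: t_res = M/Q_s = 7.65 kg / 0.06175 kg/s = 123.887 s
Geometry in SI: D = 101.0 mm → 0.101 m, h = 9.39 mm → 0.00939 m
ΔT_a = T_lim − T_in = 197.7 − 180.7 = 17 K
γ̇_max² = ΔT_a·ρ·cp / (η·t_res) = [17 × 1214 × 2070] / [3086 × 123.887] = 111.742 s⁻²
γ̇_max = sqrt(111.742) = 10.5708 s⁻¹
Solve γ̇ = πDN/h for N: N_max = γ̇_max·h/(π·D) = 10.5708 × 0.00939 / (π × 0.101) = 0.312826 rev/s = 18.7696 rpm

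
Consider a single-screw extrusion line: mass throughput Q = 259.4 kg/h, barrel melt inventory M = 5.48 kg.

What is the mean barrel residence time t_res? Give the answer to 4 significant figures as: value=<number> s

value=76.05 s

Convert throughput: Q = 259.4 kg/h = 259.4/3600 = 0.0720556 kg/s
Mean residence time: t_res = M/Q_s = 5.48 kg / 0.0720556 kg/s = 76.0524 s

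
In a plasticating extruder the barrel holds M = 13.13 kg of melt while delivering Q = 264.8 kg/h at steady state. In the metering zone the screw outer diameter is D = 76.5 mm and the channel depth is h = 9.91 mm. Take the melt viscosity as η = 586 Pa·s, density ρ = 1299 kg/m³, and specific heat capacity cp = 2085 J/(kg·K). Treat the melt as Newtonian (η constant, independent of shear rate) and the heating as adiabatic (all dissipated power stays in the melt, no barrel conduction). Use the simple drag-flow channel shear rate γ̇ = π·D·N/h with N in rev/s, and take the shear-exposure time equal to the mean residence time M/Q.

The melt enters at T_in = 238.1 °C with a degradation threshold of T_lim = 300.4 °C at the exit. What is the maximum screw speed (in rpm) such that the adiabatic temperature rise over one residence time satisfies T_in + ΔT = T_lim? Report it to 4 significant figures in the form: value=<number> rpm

Throughput in SI: Q_s = 264.8 kg/h ÷ 3600 s/h = 0.0735556 kg/s
t_res = M / Q_s = 13.13 ÷ 0.0735556 = 178.505 s
Convert to metres: D = 0.0765 m, h = 0.00991 m
Allowable rise: ΔT_a = T_lim − T_in = 300.4 − 238.1 = 62.3 K
γ̇_max² = ΔT_a·ρ·cp / (η·t_res) = [62.3 × 1299 × 2085] / [586 × 178.505] = 1613.08 s⁻²
γ̇_max = sqrt(1613.08) = 40.1632 s⁻¹
Solve γ̇ = πDN/h for N: N_max = γ̇_max·h/(π·D) = 40.1632 × 0.00991 / (π × 0.0765) = 1.65612 rev/s = 99.3669 rpm

value=99.37 rpm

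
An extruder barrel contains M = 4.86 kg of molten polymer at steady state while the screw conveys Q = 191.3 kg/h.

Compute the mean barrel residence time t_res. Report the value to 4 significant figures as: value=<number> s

Convert throughput: Q = 191.3 kg/h = 191.3/3600 = 0.0531389 kg/s
t_res = M / Q_s = 4.86 ÷ 0.0531389 = 91.4584 s

value=91.46 s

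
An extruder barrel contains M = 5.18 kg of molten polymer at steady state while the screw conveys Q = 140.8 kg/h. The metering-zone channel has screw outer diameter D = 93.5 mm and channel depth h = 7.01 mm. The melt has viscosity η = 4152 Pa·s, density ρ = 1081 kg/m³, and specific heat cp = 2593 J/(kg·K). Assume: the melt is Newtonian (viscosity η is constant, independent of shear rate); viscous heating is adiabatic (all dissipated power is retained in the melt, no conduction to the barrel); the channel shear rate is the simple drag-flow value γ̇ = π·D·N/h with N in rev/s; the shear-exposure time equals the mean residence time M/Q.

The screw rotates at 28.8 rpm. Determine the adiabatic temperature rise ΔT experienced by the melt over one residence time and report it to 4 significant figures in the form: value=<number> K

Throughput in SI: Q_s = 140.8 kg/h ÷ 3600 s/h = 0.0391111 kg/s
t_res = M / Q_s = 5.18 ÷ 0.0391111 = 132.443 s
Geometry in metres: D = 93.5 mm → 0.0935 m, h = 7.01 mm → 0.00701 m; screw speed N = 28.8 rpm = 0.48 rev/s
γ̇ = π·D·N / h = π · 0.0935 · 0.48 / 0.00701 = 20.1134 s⁻¹
Adiabatic rise: ΔT = η γ̇² t_res / (ρ cp) = 4152·(20.1134)²·132.443 / (1081·2593) = 79.3648 K

value=79.36 K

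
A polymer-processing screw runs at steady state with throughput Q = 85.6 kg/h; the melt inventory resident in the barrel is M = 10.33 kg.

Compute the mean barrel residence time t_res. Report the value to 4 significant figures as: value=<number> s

Throughput in SI: Q_s = 85.6 kg/h ÷ 3600 s/h = 0.0237778 kg/s
t_res = M / Q_s = 10.33 ÷ 0.0237778 = 434.439 s

value=434.4 s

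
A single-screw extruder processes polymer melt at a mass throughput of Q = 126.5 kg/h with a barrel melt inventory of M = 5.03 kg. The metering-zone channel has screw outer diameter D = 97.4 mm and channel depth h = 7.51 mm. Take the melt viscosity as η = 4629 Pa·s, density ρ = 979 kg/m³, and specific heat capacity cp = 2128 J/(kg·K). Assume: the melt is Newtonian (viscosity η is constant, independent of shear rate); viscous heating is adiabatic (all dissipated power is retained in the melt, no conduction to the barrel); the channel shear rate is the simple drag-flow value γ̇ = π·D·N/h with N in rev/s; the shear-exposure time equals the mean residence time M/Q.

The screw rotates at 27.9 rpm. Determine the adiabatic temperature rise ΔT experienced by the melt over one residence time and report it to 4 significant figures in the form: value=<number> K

Throughput in SI: Q_s = 126.5 kg/h ÷ 3600 s/h = 0.0351389 kg/s
t_res = M / Q_s = 5.03 / 0.0351389 = 143.146 s
D = 97.4 mm = 0.0974 m;  h = 7.51 mm = 0.00751 m;  N = 27.9 rpm / 60 = 0.465 rev/s
γ̇ = π·D·N / h = π · 0.0974 · 0.465 / 0.00751 = 18.9462 s⁻¹
ΔT = η·γ̇²·t_res / (ρ·cp) = 4629 · (18.9462)² · 143.146 / (979 · 2128) = 114.171 K

value=114.2 K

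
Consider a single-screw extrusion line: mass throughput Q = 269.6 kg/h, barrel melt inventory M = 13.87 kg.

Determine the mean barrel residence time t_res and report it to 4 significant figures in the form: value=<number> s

Q_s = Q / 3600 = 269.6 / 3600 = 0.0748889 kg/s
Mean residence time: t_res = M/Q_s = 13.87 kg / 0.0748889 kg/s = 185.208 s

value=185.2 s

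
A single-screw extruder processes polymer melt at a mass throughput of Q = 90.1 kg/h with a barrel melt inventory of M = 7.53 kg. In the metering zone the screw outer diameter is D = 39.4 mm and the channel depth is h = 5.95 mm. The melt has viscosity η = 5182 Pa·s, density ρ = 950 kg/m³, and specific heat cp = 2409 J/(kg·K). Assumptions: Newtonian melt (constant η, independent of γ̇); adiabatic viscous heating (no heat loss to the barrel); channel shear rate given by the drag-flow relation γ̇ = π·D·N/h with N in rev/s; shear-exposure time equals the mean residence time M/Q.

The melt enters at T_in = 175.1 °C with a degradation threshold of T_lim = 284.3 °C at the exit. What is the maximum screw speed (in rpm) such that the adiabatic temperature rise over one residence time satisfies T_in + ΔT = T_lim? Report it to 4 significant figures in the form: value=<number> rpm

value=36.52 rpm

Convert throughput: Q = 90.1 kg/h = 90.1/3600 = 0.0250278 kg/s
t_res = M / Q_s = 7.53 / 0.0250278 = 300.866 s
Geometry in SI: D = 39.4 mm → 0.0394 m, h = 5.95 mm → 0.00595 m
Allowable rise: ΔT_a = T_lim − T_in = 284.3 − 175.1 = 109.2 K
γ̇_max² = ΔT_a·ρ·cp/(η·t_res) = 109.2·950·2409/(5182·300.866) = 160.292 s⁻²
γ̇_max = √160.292 = 12.6607 s⁻¹
Solve γ̇ = πDN/h for N: N_max = γ̇_max·h/(π·D) = 12.6607 × 0.00595 / (π × 0.0394) = 0.608594 rev/s = 36.5156 rpm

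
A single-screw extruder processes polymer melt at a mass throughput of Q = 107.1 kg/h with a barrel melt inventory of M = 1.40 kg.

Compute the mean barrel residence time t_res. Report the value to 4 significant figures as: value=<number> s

value=47.06 s

Q_s = Q / 3600 = 107.1 / 3600 = 0.02975 kg/s
Mean residence time: t_res = M/Q_s = 1.40 kg / 0.02975 kg/s = 47.0588 s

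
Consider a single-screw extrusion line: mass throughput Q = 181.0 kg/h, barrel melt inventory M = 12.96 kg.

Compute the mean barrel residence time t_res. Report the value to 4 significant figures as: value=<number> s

value=257.8 s

Q_s = Q / 3600 = 181.0 / 3600 = 0.0502778 kg/s
t_res = M / Q_s = 12.96 ÷ 0.0502778 = 257.768 s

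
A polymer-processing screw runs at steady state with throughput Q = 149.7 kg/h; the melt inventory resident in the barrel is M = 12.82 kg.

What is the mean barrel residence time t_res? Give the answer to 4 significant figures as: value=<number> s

Convert throughput: Q = 149.7 kg/h = 149.7/3600 = 0.0415833 kg/s
t_res = M / Q_s = 12.82 / 0.0415833 = 308.297 s

value=308.3 s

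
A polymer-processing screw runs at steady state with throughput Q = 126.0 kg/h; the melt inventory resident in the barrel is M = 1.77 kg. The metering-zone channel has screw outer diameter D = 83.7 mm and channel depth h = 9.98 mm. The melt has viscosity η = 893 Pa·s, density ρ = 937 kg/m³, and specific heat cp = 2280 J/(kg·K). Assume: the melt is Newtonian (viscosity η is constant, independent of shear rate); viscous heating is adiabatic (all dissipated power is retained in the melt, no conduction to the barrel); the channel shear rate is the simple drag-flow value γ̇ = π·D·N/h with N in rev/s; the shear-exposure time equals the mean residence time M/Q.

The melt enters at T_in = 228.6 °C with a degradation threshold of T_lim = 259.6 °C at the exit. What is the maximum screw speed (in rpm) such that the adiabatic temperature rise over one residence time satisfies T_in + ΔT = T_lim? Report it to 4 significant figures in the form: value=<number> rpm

value=87.21 rpm

Convert throughput: Q = 126.0 kg/h = 126.0/3600 = 0.035 kg/s
t_res = M / Q_s = 1.77 ÷ 0.035 = 50.5714 s
D = 83.7 mm = 0.0837 m;  h = 9.98 mm = 0.00998 m
ΔT_a = T_lim − T_in = 259.6 − 228.6 = 31 K
γ̇_max² = ΔT_a·ρ·cp / (η·t_res) = [31 × 937 × 2280] / [893 × 50.5714] = 1466.49 s⁻²
γ̇_max = sqrt(1466.49) = 38.2948 s⁻¹
N_max = γ̇_max h / (πD) = 38.2948·0.00998/(π·0.0837) = 1.45343 rev/s → ×60 = 87.206 rpm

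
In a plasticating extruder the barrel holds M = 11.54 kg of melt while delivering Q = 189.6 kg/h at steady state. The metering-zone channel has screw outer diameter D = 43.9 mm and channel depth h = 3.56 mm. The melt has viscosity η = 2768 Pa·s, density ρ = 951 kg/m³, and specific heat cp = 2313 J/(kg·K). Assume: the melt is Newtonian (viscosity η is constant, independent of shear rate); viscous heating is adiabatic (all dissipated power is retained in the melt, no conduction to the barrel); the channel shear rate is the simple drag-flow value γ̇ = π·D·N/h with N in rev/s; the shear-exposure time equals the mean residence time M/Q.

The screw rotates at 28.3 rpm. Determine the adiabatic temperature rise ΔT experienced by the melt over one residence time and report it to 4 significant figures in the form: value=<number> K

Convert throughput: Q = 189.6 kg/h = 189.6/3600 = 0.0526667 kg/s
t_res = M / Q_s = 11.54 ÷ 0.0526667 = 219.114 s
D = 43.9 mm = 0.0439 m;  h = 3.56 mm = 0.00356 m;  N = 28.3 rpm / 60 = 0.471667 rev/s
γ̇ = π D N / h = (π)(0.0439)(0.471667) / 0.00356 = 18.2726 s⁻¹
ΔT = η·γ̇²·t_res / (ρ·cp) = 2768 · (18.2726)² · 219.114 / (951 · 2313) = 92.0617 K

value=92.06 K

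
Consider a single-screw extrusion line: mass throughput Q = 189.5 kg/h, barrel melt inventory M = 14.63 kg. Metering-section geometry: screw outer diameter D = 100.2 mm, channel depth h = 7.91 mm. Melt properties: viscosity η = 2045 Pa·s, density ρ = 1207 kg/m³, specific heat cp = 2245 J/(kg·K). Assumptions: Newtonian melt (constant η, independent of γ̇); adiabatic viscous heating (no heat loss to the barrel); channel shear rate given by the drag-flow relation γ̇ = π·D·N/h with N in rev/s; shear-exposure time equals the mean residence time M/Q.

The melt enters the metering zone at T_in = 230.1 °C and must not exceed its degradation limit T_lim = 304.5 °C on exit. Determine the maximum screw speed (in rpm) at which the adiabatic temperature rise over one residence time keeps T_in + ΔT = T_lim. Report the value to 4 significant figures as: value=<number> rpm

value=28.40 rpm

Q_s = Q / 3600 = 189.5 / 3600 = 0.0526389 kg/s
t_res = M / Q_s = 14.63 / 0.0526389 = 277.931 s
Convert to metres: D = 0.1002 m, h = 0.00791 m
Allowable rise: ΔT_a = T_lim − T_in = 304.5 − 230.1 = 74.4 K
γ̇_max² = ΔT_a·ρ·cp/(η·t_res) = 74.4·1207·2245/(2045·277.931) = 354.704 s⁻²
γ̇_max = sqrt(354.704) = 18.8336 s⁻¹
Solve γ̇ = πDN/h for N: N_max = γ̇_max·h/(π·D) = 18.8336 × 0.00791 / (π × 0.1002) = 0.473251 rev/s = 28.3951 rpm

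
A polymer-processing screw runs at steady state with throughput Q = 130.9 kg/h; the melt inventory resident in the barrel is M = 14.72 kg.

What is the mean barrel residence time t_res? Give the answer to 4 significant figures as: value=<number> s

Q_s = Q / 3600 = 130.9 / 3600 = 0.0363611 kg/s
Mean residence time: t_res = M/Q_s = 14.72 kg / 0.0363611 kg/s = 404.828 s

value=404.8 s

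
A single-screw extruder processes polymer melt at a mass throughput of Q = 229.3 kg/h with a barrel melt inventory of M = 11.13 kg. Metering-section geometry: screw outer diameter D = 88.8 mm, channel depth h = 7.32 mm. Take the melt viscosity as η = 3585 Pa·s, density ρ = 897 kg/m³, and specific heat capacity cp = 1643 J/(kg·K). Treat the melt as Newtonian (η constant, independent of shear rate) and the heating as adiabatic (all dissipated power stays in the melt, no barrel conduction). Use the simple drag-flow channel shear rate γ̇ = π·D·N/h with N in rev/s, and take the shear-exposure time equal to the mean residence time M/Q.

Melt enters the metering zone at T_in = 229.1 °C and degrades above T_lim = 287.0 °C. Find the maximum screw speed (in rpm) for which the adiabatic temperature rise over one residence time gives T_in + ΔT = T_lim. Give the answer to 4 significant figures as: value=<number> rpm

value=18.37 rpm

Throughput in SI: Q_s = 229.3 kg/h ÷ 3600 s/h = 0.0636944 kg/s
t_res = M / Q_s = 11.13 ÷ 0.0636944 = 174.741 s
D = 88.8 mm = 0.0888 m;  h = 7.32 mm = 0.00732 m
Allowable rise: ΔT_a = T_lim − T_in = 287.0 − 229.1 = 57.9 K
γ̇_max² = ΔT_a·ρ·cp/(η·t_res) = 57.9·897·1643/(3585·174.741) = 136.215 s⁻²
γ̇_max = √136.215 = 11.6711 s⁻¹
N_max = γ̇_max·h / (π·D) = 11.6711 · 0.00732 / (π · 0.0888) = 0.306239 rev/s = 18.3744 rpm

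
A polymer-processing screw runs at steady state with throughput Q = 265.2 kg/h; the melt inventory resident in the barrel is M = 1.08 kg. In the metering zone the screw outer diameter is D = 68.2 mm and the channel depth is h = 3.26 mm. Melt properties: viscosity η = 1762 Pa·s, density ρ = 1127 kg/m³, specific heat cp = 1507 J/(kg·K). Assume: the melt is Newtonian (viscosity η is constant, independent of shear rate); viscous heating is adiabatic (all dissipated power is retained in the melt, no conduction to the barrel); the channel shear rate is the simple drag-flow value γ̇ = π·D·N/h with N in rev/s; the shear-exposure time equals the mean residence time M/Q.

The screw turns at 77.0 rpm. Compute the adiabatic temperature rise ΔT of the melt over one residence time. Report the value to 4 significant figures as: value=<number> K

value=108.2 K

Throughput in SI: Q_s = 265.2 kg/h ÷ 3600 s/h = 0.0736667 kg/s
t_res = M / Q_s = 1.08 ÷ 0.0736667 = 14.6606 s
D = 68.2 mm = 0.0682 m;  h = 3.26 mm = 0.00326 m;  N = 77.0 rpm / 60 = 1.28333 rev/s
γ̇ = π D N / h = (π)(0.0682)(1.28333) / 0.00326 = 84.3444 s⁻¹
Adiabatic rise: ΔT = η γ̇² t_res / (ρ cp) = 1762·(84.3444)²·14.6606 / (1127·1507) = 108.202 K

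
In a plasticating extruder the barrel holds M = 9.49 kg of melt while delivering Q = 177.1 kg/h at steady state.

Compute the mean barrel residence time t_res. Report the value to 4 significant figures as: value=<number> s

value=192.9 s

Convert throughput: Q = 177.1 kg/h = 177.1/3600 = 0.0491944 kg/s
t_res = M / Q_s = 9.49 ÷ 0.0491944 = 192.908 s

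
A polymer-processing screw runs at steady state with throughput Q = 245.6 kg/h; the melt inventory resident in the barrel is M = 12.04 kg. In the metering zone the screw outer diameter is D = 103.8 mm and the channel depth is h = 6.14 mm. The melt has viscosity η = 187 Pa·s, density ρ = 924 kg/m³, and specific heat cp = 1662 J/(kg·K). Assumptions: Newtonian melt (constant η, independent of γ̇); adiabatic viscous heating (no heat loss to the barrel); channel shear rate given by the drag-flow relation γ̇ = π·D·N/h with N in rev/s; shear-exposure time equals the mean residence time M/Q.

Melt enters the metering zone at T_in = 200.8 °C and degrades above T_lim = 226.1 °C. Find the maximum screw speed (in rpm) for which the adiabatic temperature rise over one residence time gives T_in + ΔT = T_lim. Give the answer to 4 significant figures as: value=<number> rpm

value=38.76 rpm

Convert throughput: Q = 245.6 kg/h = 245.6/3600 = 0.0682222 kg/s
t_res = M / Q_s = 12.04 / 0.0682222 = 176.482 s
D = 103.8 mm = 0.1038 m;  h = 6.14 mm = 0.00614 m
ΔT_a = T_lim − T_in = 226.1 − 200.8 = 25.3 K
γ̇_max² = ΔT_a·ρ·cp / (η·t_res) = [25.3 × 924 × 1662] / [187 × 176.482] = 1177.28 s⁻²
γ̇_max = sqrt(1177.28) = 34.3116 s⁻¹
Solve γ̇ = πDN/h for N: N_max = γ̇_max·h/(π·D) = 34.3116 × 0.00614 / (π × 0.1038) = 0.646044 rev/s = 38.7626 rpm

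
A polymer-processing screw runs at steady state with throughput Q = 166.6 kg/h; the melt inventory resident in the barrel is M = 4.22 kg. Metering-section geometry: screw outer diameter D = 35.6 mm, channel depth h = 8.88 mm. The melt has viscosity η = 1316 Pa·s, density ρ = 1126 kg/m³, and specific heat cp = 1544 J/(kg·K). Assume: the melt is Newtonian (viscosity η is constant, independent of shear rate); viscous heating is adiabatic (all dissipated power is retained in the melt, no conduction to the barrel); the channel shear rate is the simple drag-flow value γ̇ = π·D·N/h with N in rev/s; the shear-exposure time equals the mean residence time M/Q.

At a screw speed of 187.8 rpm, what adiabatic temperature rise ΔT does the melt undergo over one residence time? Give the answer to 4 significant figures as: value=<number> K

value=107.3 K

Q_s = Q / 3600 = 166.6 / 3600 = 0.0462778 kg/s
Mean residence time: t_res = M/Q_s = 4.22 kg / 0.0462778 kg/s = 91.1885 s
Geometry in metres: D = 35.6 mm → 0.0356 m, h = 8.88 mm → 0.00888 m; screw speed N = 187.8 rpm = 3.13 rev/s
γ̇ = π D N / h = (π)(0.0356)(3.13) / 0.00888 = 39.4213 s⁻¹
Adiabatic rise: ΔT = η γ̇² t_res / (ρ cp) = 1316·(39.4213)²·91.1885 / (1126·1544) = 107.269 K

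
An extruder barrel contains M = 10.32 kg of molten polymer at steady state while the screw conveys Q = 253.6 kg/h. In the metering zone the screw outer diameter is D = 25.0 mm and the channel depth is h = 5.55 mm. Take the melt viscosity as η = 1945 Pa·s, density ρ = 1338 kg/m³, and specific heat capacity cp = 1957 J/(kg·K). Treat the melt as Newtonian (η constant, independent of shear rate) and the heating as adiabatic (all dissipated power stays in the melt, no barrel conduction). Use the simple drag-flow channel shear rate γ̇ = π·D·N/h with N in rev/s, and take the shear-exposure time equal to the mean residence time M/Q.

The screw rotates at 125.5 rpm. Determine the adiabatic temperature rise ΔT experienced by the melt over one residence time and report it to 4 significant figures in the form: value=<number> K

value=95.34 K

Throughput in SI: Q_s = 253.6 kg/h ÷ 3600 s/h = 0.0704444 kg/s
t_res = M / Q_s = 10.32 ÷ 0.0704444 = 146.498 s
D = 25.0 mm = 0.025 m;  h = 5.55 mm = 0.00555 m;  N = 125.5 rpm / 60 = 2.09167 rev/s
γ̇ = π·D·N / h = π · 0.025 · 2.09167 / 0.00555 = 29.5998 s⁻¹
ΔT = η·γ̇²·t_res/(ρ·cp) = [1945 × 29.5998² × 146.498] / [1338 × 1957] = 95.342 K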